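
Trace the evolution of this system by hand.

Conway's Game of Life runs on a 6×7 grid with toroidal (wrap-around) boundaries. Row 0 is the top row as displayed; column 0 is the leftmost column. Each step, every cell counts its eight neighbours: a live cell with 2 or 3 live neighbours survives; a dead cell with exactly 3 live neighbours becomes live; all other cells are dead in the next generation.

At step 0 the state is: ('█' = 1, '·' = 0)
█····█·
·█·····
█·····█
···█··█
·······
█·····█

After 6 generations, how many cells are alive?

k=0  █····█·
·█·····
█·····█
···█··█
·······
█·····█
k=1  ██·····
·█·····
█·····█
█·····█
█·····█
█·····█
k=2  ·█····█
·█····█
·█····█
·█···█·
·█···█·
·······
k=3  ·······
·██··██
·██··██
·██··██
·······
█······
k=4  ██····█
·██··██
···██··
·██··██
██····█
·······
k=5  ·██··██
·██████
···██··
·██████
·██··██
·······
k=6  ·█····█
·█····█
·······
·█····█
·█····█
·······

8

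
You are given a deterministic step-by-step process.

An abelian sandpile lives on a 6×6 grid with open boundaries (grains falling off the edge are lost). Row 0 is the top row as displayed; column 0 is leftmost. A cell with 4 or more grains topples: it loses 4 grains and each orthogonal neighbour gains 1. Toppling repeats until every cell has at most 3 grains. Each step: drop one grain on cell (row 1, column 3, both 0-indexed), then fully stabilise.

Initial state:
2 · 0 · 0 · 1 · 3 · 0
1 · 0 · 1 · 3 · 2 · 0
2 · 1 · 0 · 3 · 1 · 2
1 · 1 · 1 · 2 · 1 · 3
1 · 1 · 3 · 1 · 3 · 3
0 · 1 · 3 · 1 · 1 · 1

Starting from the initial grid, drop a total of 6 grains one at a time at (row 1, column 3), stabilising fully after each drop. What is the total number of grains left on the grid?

54

0) 2 · 0 · 0 · 1 · 3 · 0
1 · 0 · 1 · 3 · 2 · 0
2 · 1 · 0 · 3 · 1 · 2
1 · 1 · 1 · 2 · 1 · 3
1 · 1 · 3 · 1 · 3 · 3
0 · 1 · 3 · 1 · 1 · 1
1) 2 · 0 · 0 · 2 · 3 · 0
1 · 0 · 2 · 1 · 3 · 0
2 · 1 · 1 · 0 · 2 · 2
1 · 1 · 1 · 3 · 1 · 3
1 · 1 · 3 · 1 · 3 · 3
0 · 1 · 3 · 1 · 1 · 1
2) 2 · 0 · 0 · 2 · 3 · 0
1 · 0 · 2 · 2 · 3 · 0
2 · 1 · 1 · 0 · 2 · 2
1 · 1 · 1 · 3 · 1 · 3
1 · 1 · 3 · 1 · 3 · 3
0 · 1 · 3 · 1 · 1 · 1
3) 2 · 0 · 0 · 2 · 3 · 0
1 · 0 · 2 · 3 · 3 · 0
2 · 1 · 1 · 0 · 2 · 2
1 · 1 · 1 · 3 · 1 · 3
1 · 1 · 3 · 1 · 3 · 3
0 · 1 · 3 · 1 · 1 · 1
4) 2 · 0 · 1 · 0 · 1 · 1
1 · 0 · 3 · 2 · 1 · 1
2 · 1 · 1 · 1 · 3 · 2
1 · 1 · 1 · 3 · 1 · 3
1 · 1 · 3 · 1 · 3 · 3
0 · 1 · 3 · 1 · 1 · 1
5) 2 · 0 · 1 · 0 · 1 · 1
1 · 0 · 3 · 3 · 1 · 1
2 · 1 · 1 · 1 · 3 · 2
1 · 1 · 1 · 3 · 1 · 3
1 · 1 · 3 · 1 · 3 · 3
0 · 1 · 3 · 1 · 1 · 1
6) 2 · 0 · 2 · 1 · 1 · 1
1 · 1 · 0 · 1 · 2 · 1
2 · 1 · 2 · 2 · 3 · 2
1 · 1 · 1 · 3 · 1 · 3
1 · 1 · 3 · 1 · 3 · 3
0 · 1 · 3 · 1 · 1 · 1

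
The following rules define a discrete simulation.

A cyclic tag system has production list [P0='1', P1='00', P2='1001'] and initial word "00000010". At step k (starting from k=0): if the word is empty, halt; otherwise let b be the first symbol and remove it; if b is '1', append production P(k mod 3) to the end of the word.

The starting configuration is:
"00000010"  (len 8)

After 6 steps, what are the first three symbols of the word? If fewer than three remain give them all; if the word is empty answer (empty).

[0] "00000010"  (len 8)
[1] "0000010"  (len 7)
[2] "000010"  (len 6)
[3] "00010"  (len 5)
[4] "0010"  (len 4)
[5] "010"  (len 3)
[6] "10"  (len 2)

10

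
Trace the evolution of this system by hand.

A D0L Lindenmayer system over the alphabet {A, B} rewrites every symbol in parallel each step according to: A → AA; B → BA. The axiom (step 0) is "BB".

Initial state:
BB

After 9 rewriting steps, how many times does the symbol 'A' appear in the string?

1022

t=0: BB
t=1: BABA
t=2: BAAABAAA
t=3: BAAAAAAABAAAAAAA
t=4: BAAAAAAAAAAAAAAABAAAAAAAAAAAAAAA
t=5: BAAAAAAAAAAAAAAAAAAAAAAAAAAAAAAABAAAAAAAAAAAAAAAAAAAAAAAAAAAAAAA
t=6: BAAAAAAAAAAAAAAAAAAAAAAAAAAAAAAAAAAAAAAAAAAAAAAAAAAAAAAAAA…AAAAAAAAAAAAAAAAAAAAAAAAAAAAAAAAAAAAAAAAAAAAAAAAAAAAAAAAAA  (len 128)
t=7: BAAAAAAAAAAAAAAAAAAAAAAAAAAAAAAAAAAAAAAAAAAAAAAAAAAAAAAAAA…AAAAAAAAAAAAAAAAAAAAAAAAAAAAAAAAAAAAAAAAAAAAAAAAAAAAAAAAAA  (len 256)
t=8: BAAAAAAAAAAAAAAAAAAAAAAAAAAAAAAAAAAAAAAAAAAAAAAAAAAAAAAAAA…AAAAAAAAAAAAAAAAAAAAAAAAAAAAAAAAAAAAAAAAAAAAAAAAAAAAAAAAAA  (len 512)
t=9: BAAAAAAAAAAAAAAAAAAAAAAAAAAAAAAAAAAAAAAAAAAAAAAAAAAAAAAAAA…AAAAAAAAAAAAAAAAAAAAAAAAAAAAAAAAAAAAAAAAAAAAAAAAAAAAAAAAAA  (len 1024)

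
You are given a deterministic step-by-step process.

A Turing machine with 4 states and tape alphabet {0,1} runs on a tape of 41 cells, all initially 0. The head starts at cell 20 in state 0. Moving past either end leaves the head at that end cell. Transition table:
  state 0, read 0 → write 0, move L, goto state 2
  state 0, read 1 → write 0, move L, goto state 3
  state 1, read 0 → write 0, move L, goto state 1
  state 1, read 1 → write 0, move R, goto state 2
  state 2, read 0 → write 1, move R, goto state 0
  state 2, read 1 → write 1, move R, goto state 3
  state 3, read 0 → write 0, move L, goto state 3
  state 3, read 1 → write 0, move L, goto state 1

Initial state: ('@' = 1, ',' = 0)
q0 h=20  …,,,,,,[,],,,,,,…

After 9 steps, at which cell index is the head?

15

step 0: q0 h=20  …,,,,,,[,],,,,,,…
step 1: q2 h=19  …,,,,,,[,],,,,,,…
step 2: q0 h=20  …,,,,,@[,],,,,,,…
step 3: q2 h=19  …,,,,,,[@],,,,,,…
step 4: q3 h=20  …,,,,,@[,],,,,,,…
step 5: q3 h=19  …,,,,,,[@],,,,,,…
step 6: q1 h=18  …,,,,,,[,],,,,,,…
step 7: q1 h=17  …,,,,,,[,],,,,,,…
step 8: q1 h=16  …,,,,,,[,],,,,,,…
step 9: q1 h=15  …,,,,,,[,],,,,,,…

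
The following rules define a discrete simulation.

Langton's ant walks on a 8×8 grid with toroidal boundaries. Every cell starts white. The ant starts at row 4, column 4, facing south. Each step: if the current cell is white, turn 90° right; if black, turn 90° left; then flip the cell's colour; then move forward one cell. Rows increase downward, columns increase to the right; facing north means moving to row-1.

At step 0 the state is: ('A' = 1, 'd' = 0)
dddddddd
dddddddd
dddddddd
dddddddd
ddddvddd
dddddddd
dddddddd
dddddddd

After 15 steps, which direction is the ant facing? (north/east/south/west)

west

gen 0: dddddddd
dddddddd
dddddddd
dddddddd
ddddvddd
dddddddd
dddddddd
dddddddd
gen 1: dddddddd
dddddddd
dddddddd
dddddddd
ddd<Addd
dddddddd
dddddddd
dddddddd
gen 2: dddddddd
dddddddd
dddddddd
ddd^dddd
dddAAddd
dddddddd
dddddddd
dddddddd
gen 3: dddddddd
dddddddd
dddddddd
dddA>ddd
dddAAddd
dddddddd
dddddddd
dddddddd
gen 4: dddddddd
dddddddd
dddddddd
dddAAddd
dddAvddd
dddddddd
dddddddd
dddddddd
gen 5: dddddddd
dddddddd
dddddddd
dddAAddd
dddAd>dd
dddddddd
dddddddd
dddddddd
gen 6: dddddddd
dddddddd
dddddddd
dddAAddd
dddAdAdd
dddddvdd
dddddddd
dddddddd
gen 7: dddddddd
dddddddd
dddddddd
dddAAddd
dddAdAdd
dddd<Add
dddddddd
dddddddd
gen 8: dddddddd
dddddddd
dddddddd
dddAAddd
dddA^Add
ddddAAdd
dddddddd
dddddddd
gen 9: dddddddd
dddddddd
dddddddd
dddAAddd
dddAA>dd
ddddAAdd
dddddddd
dddddddd
gen 10: dddddddd
dddddddd
dddddddd
dddAA^dd
dddAAddd
ddddAAdd
dddddddd
dddddddd
gen 11: dddddddd
dddddddd
dddddddd
dddAAA>d
dddAAddd
ddddAAdd
dddddddd
dddddddd
gen 12: dddddddd
dddddddd
dddddddd
dddAAAAd
dddAAdvd
ddddAAdd
dddddddd
dddddddd
gen 13: dddddddd
dddddddd
dddddddd
dddAAAAd
dddAA<Ad
ddddAAdd
dddddddd
dddddddd
gen 14: dddddddd
dddddddd
dddddddd
dddAA^Ad
dddAAAAd
ddddAAdd
dddddddd
dddddddd
gen 15: dddddddd
dddddddd
dddddddd
dddA<dAd
dddAAAAd
ddddAAdd
dddddddd
dddddddd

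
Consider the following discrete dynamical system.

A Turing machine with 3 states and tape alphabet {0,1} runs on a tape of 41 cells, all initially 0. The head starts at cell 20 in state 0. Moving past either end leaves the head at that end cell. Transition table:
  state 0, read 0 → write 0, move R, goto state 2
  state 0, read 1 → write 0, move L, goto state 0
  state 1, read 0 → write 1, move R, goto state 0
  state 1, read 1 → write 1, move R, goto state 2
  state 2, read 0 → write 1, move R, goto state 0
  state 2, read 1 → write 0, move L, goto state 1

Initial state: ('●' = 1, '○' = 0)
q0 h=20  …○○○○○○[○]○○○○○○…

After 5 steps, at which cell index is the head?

25

gen 0: q0 h=20  …○○○○○○[○]○○○○○○…
gen 1: q2 h=21  …○○○○○○[○]○○○○○○…
gen 2: q0 h=22  …○○○○○●[○]○○○○○○…
gen 3: q2 h=23  …○○○○●○[○]○○○○○○…
gen 4: q0 h=24  …○○○●○●[○]○○○○○○…
gen 5: q2 h=25  …○○●○●○[○]○○○○○○…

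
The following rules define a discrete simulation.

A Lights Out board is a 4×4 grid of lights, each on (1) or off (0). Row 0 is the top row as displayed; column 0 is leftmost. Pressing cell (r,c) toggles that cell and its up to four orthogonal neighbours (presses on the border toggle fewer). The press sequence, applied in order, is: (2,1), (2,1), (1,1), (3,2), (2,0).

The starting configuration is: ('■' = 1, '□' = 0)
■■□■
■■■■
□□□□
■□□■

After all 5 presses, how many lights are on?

8

t=0: ■■□■
■■■■
□□□□
■□□■
t=1: ■■□■
■□■■
■■■□
■■□■
t=2: ■■□■
■■■■
□□□□
■□□■
t=3: ■□□■
□□□■
□■□□
■□□■
t=4: ■□□■
□□□■
□■■□
■■■□
t=5: ■□□■
■□□■
■□■□
□■■□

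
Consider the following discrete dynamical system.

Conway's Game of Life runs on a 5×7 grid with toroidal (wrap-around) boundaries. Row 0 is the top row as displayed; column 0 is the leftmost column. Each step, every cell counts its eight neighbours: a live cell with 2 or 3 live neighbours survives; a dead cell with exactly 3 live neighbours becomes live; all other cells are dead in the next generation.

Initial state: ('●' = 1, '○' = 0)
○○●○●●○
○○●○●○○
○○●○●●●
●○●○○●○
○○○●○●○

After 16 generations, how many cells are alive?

8

0) ○○●○●●○
○○●○●○○
○○●○●●●
●○●○○●○
○○○●○●○
1) ○○●○○●○
○●●○○○●
○○●○●○●
○●●○○○○
○●●●○●○
2) ●○○○●●●
●●●○○○●
○○○○○●○
●○○○●●○
○○○●●○○
3) ○○●○●○○
○●○○●○○
○○○○●●○
○○○●○●●
●○○●○○○
4) ○●●○●○○
○○○○●○○
○○○●○○●
○○○●○●●
○○●●○●●
5) ○●●○●○○
○○●○●●○
○○○●○○●
●○○●○○○
●●○○○○●
6) ○○●○●○●
○●●○●●○
○○●●○●●
○●●○○○○
○○○●○○●
7) ●●●○●○●
●●○○○○○
●○○○○●●
●●○○●●●
●●○●○●○
8) ○○○●●●○
○○●○○○○
○○○○●○○
○○●○○○○
○○○●○○○
9) ○○●●●○○
○○○○○●○
○○○●○○○
○○○●○○○
○○●●○○○
10) ○○●○●○○
○○●○○○○
○○○○●○○
○○○●●○○
○○○○○○○
11) ○○○●○○○
○○○○○○○
○○○○●○○
○○○●●○○
○○○○●○○
12) ○○○○○○○
○○○○○○○
○○○●●○○
○○○●●●○
○○○○●○○
13) ○○○○○○○
○○○○○○○
○○○●○●○
○○○○○●○
○○○●●●○
14) ○○○○●○○
○○○○○○○
○○○○●○○
○○○●○●●
○○○○●●○
15) ○○○○●●○
○○○○○○○
○○○○●●○
○○○●○○●
○○○●○○●
16) ○○○○●●○
○○○○○○○
○○○○●●○
○○○●○○●
○○○●○○●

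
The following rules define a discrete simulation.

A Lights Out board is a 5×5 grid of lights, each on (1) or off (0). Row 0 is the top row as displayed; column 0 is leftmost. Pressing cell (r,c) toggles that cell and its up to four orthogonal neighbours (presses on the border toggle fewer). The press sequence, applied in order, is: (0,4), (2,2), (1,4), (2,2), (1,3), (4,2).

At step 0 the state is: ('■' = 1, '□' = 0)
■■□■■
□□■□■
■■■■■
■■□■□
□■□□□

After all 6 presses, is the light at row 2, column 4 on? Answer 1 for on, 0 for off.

gen 0: ■■□■■
□□■□■
■■■■■
■■□■□
□■□□□
gen 1: ■■□□□
□□■□□
■■■■■
■■□■□
□■□□□
gen 2: ■■□□□
□□□□□
■□□□■
■■■■□
□■□□□
gen 3: ■■□□■
□□□■■
■□□□□
■■■■□
□■□□□
gen 4: ■■□□■
□□■■■
■■■■□
■■□■□
□■□□□
gen 5: ■■□■■
□□□□□
■■■□□
■■□■□
□■□□□
gen 6: ■■□■■
□□□□□
■■■□□
■■■■□
□□■■□

0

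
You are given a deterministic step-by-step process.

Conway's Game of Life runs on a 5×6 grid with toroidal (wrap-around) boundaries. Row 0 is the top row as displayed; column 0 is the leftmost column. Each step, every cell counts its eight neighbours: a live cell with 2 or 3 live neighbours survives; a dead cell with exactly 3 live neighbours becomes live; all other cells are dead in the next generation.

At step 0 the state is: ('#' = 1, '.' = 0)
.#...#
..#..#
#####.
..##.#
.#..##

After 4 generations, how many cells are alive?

13

[0] .#...#
..#..#
#####.
..##.#
.#..##
[1] .##..#
.....#
#.....
......
.#.#.#
[2] .##..#
.#...#
......
#.....
.#..#.
[3] .##.##
.##...
#.....
......
.##..#
[4] ....##
..##.#
.#....
##....
.#####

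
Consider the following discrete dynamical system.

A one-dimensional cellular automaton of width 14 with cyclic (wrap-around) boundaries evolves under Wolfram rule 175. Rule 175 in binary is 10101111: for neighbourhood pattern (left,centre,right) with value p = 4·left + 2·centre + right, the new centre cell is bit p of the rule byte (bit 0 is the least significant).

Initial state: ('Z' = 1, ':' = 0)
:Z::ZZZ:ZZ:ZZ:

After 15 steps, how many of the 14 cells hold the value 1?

9

k=0  :Z::ZZZ:ZZ:ZZ:
k=1  ZZ:ZZZ:ZZ:ZZ::
k=2  Z:ZZZ:ZZ:ZZ::Z
k=3  :ZZZ:ZZ:ZZ::ZZ
k=4  ZZZ:ZZ:ZZ::ZZ:
k=5  ZZ:ZZ:ZZ::ZZ:Z
k=6  Z:ZZ:ZZ::ZZ:ZZ
k=7  :ZZ:ZZ::ZZ:ZZZ
k=8  ZZ:ZZ::ZZ:ZZZ:
k=9  Z:ZZ::ZZ:ZZZ:Z
k=10  :ZZ::ZZ:ZZZ:ZZ
k=11  ZZ::ZZ:ZZZ:ZZ:
k=12  Z::ZZ:ZZZ:ZZ:Z
k=13  ::ZZ:ZZZ:ZZ:ZZ
k=14  :ZZ:ZZZ:ZZ:ZZ:
k=15  ZZ:ZZZ:ZZ:ZZ::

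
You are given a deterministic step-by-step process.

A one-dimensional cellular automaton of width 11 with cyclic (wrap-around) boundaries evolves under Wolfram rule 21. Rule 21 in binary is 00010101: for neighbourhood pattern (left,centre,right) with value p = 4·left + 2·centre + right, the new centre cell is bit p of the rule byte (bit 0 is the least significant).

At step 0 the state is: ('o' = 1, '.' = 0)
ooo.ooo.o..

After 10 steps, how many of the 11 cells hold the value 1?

step 0: ooo.ooo.o..
step 1: ........oo.
step 2: ooooooo...o
step 3: .......oo..
step 4: oooooo...oo
step 5: ......oo...
step 6: ooooo...ooo
step 7: .....oo....
step 8: oooo...oooo
step 9: ....oo.....
step 10: ooo...ooooo

8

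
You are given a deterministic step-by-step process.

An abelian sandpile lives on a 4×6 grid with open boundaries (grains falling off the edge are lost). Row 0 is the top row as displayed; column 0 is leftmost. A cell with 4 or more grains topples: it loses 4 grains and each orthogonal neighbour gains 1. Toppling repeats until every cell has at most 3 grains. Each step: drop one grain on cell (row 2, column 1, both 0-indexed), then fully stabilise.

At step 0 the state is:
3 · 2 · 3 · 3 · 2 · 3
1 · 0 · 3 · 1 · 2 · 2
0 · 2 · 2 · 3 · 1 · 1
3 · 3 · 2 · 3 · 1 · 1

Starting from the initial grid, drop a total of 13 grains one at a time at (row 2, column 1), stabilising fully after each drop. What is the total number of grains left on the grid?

47

[0] 3 · 2 · 3 · 3 · 2 · 3
1 · 0 · 3 · 1 · 2 · 2
0 · 2 · 2 · 3 · 1 · 1
3 · 3 · 2 · 3 · 1 · 1
[1] 3 · 2 · 3 · 3 · 2 · 3
1 · 0 · 3 · 1 · 2 · 2
0 · 3 · 2 · 3 · 1 · 1
3 · 3 · 2 · 3 · 1 · 1
[2] 3 · 2 · 3 · 3 · 2 · 3
1 · 1 · 3 · 1 · 2 · 2
2 · 1 · 3 · 3 · 1 · 1
0 · 1 · 3 · 3 · 1 · 1
[3] 3 · 2 · 3 · 3 · 2 · 3
1 · 1 · 3 · 1 · 2 · 2
2 · 2 · 3 · 3 · 1 · 1
0 · 1 · 3 · 3 · 1 · 1
[4] 3 · 2 · 3 · 3 · 2 · 3
1 · 1 · 3 · 1 · 2 · 2
2 · 3 · 3 · 3 · 1 · 1
0 · 1 · 3 · 3 · 1 · 1
[5] 3 · 3 · 1 · 1 · 3 · 3
1 · 3 · 2 · 0 · 3 · 2
3 · 1 · 3 · 2 · 2 · 1
0 · 3 · 1 · 1 · 2 · 1
[6] 3 · 3 · 1 · 1 · 3 · 3
1 · 3 · 2 · 0 · 3 · 2
3 · 2 · 3 · 2 · 2 · 1
0 · 3 · 1 · 1 · 2 · 1
[7] 3 · 3 · 1 · 1 · 3 · 3
1 · 3 · 2 · 0 · 3 · 2
3 · 3 · 3 · 2 · 2 · 1
0 · 3 · 1 · 1 · 2 · 1
[8] 1 · 2 · 3 · 1 · 3 · 3
1 · 0 · 1 · 1 · 3 · 2
2 · 1 · 2 · 3 · 2 · 1
2 · 1 · 3 · 1 · 2 · 1
[9] 1 · 2 · 3 · 1 · 3 · 3
1 · 0 · 1 · 1 · 3 · 2
2 · 2 · 2 · 3 · 2 · 1
2 · 1 · 3 · 1 · 2 · 1
[10] 1 · 2 · 3 · 1 · 3 · 3
1 · 0 · 1 · 1 · 3 · 2
2 · 3 · 2 · 3 · 2 · 1
2 · 1 · 3 · 1 · 2 · 1
[11] 1 · 2 · 3 · 1 · 3 · 3
1 · 1 · 1 · 1 · 3 · 2
3 · 0 · 3 · 3 · 2 · 1
2 · 2 · 3 · 1 · 2 · 1
[12] 1 · 2 · 3 · 1 · 3 · 3
1 · 1 · 1 · 1 · 3 · 2
3 · 1 · 3 · 3 · 2 · 1
2 · 2 · 3 · 1 · 2 · 1
[13] 1 · 2 · 3 · 1 · 3 · 3
1 · 1 · 1 · 1 · 3 · 2
3 · 2 · 3 · 3 · 2 · 1
2 · 2 · 3 · 1 · 2 · 1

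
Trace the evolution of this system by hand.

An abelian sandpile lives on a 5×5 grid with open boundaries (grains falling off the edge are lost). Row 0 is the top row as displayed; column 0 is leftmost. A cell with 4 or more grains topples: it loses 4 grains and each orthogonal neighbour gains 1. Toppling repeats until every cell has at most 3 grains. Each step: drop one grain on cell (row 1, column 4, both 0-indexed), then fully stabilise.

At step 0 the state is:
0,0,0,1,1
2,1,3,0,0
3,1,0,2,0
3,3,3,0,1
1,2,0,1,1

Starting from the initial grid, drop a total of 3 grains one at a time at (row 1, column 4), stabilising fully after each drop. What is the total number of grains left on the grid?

k=0  0,0,0,1,1
2,1,3,0,0
3,1,0,2,0
3,3,3,0,1
1,2,0,1,1
k=1  0,0,0,1,1
2,1,3,0,1
3,1,0,2,0
3,3,3,0,1
1,2,0,1,1
k=2  0,0,0,1,1
2,1,3,0,2
3,1,0,2,0
3,3,3,0,1
1,2,0,1,1
k=3  0,0,0,1,1
2,1,3,0,3
3,1,0,2,0
3,3,3,0,1
1,2,0,1,1

32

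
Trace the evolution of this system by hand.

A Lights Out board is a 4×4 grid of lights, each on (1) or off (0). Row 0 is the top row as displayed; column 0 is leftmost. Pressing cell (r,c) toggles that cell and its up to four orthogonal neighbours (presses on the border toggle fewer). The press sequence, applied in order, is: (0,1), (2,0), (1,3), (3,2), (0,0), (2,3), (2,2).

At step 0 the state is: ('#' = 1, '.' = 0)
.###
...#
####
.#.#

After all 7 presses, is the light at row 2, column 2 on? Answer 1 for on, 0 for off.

gen 0: .###
...#
####
.#.#
gen 1: #..#
.#.#
####
.#.#
gen 2: #..#
##.#
..##
##.#
gen 3: #...
###.
..#.
##.#
gen 4: #...
###.
....
#.#.
gen 5: .#..
.##.
....
#.#.
gen 6: .#..
.###
..##
#.##
gen 7: .#..
.#.#
.#..
#..#

0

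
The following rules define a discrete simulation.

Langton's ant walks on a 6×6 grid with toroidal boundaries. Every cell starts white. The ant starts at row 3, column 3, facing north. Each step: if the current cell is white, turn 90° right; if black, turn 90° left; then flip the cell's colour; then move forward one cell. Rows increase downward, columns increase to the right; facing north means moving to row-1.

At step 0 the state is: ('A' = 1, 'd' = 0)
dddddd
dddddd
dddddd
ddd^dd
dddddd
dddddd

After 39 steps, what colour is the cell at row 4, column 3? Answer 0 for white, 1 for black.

gen 0: dddddd
dddddd
dddddd
ddd^dd
dddddd
dddddd
gen 1: dddddd
dddddd
dddddd
dddA>d
dddddd
dddddd
gen 2: dddddd
dddddd
dddddd
dddAAd
ddddvd
dddddd
gen 3: dddddd
dddddd
dddddd
dddAAd
ddd<Ad
dddddd
gen 4: dddddd
dddddd
dddddd
ddd^Ad
dddAAd
dddddd
gen 5: dddddd
dddddd
dddddd
dd<dAd
dddAAd
dddddd
gen 6: dddddd
dddddd
dd^ddd
ddAdAd
dddAAd
dddddd
gen 7: dddddd
dddddd
ddA>dd
ddAdAd
dddAAd
dddddd
gen 8: dddddd
dddddd
ddAAdd
ddAvAd
dddAAd
dddddd
gen 9: dddddd
dddddd
ddAAdd
dd<AAd
dddAAd
dddddd
gen 10: dddddd
dddddd
ddAAdd
dddAAd
ddvAAd
dddddd
gen 11: dddddd
dddddd
ddAAdd
dddAAd
d<AAAd
dddddd
gen 12: dddddd
dddddd
ddAAdd
d^dAAd
dAAAAd
dddddd
gen 13: dddddd
dddddd
ddAAdd
dA>AAd
dAAAAd
dddddd
gen 14: dddddd
dddddd
ddAAdd
dAAAAd
dAvAAd
dddddd
gen 15: dddddd
dddddd
ddAAdd
dAAAAd
dAd>Ad
dddddd
gen 16: dddddd
dddddd
ddAAdd
dAA^Ad
dAddAd
dddddd
gen 17: dddddd
dddddd
ddAAdd
dA<dAd
dAddAd
dddddd
gen 18: dddddd
dddddd
ddAAdd
dAddAd
dAvdAd
dddddd
gen 19: dddddd
dddddd
ddAAdd
dAddAd
d<AdAd
dddddd
gen 20: dddddd
dddddd
ddAAdd
dAddAd
ddAdAd
dvdddd
gen 21: dddddd
dddddd
ddAAdd
dAddAd
ddAdAd
<Adddd
gen 22: dddddd
dddddd
ddAAdd
dAddAd
^dAdAd
AAdddd
gen 23: dddddd
dddddd
ddAAdd
dAddAd
A>AdAd
AAdddd
gen 24: dddddd
dddddd
ddAAdd
dAddAd
AAAdAd
Avdddd
gen 25: dddddd
dddddd
ddAAdd
dAddAd
AAAdAd
Ad>ddd
gen 26: ddvddd
dddddd
ddAAdd
dAddAd
AAAdAd
AdAddd
gen 27: d<Addd
dddddd
ddAAdd
dAddAd
AAAdAd
AdAddd
gen 28: dAAddd
dddddd
ddAAdd
dAddAd
AAAdAd
A^Addd
gen 29: dAAddd
dddddd
ddAAdd
dAddAd
AAAdAd
AA>ddd
gen 30: dAAddd
dddddd
ddAAdd
dAddAd
AA^dAd
AAdddd
gen 31: dAAddd
dddddd
ddAAdd
dAddAd
A<ddAd
AAdddd
gen 32: dAAddd
dddddd
ddAAdd
dAddAd
AdddAd
Avdddd
gen 33: dAAddd
dddddd
ddAAdd
dAddAd
AdddAd
Ad>ddd
gen 34: dAvddd
dddddd
ddAAdd
dAddAd
AdddAd
AdAddd
gen 35: dAd>dd
dddddd
ddAAdd
dAddAd
AdddAd
AdAddd
gen 36: dAdAdd
dddvdd
ddAAdd
dAddAd
AdddAd
AdAddd
gen 37: dAdAdd
dd<Add
ddAAdd
dAddAd
AdddAd
AdAddd
gen 38: dA^Add
ddAAdd
ddAAdd
dAddAd
AdddAd
AdAddd
gen 39: dAA>dd
ddAAdd
ddAAdd
dAddAd
AdddAd
AdAddd

0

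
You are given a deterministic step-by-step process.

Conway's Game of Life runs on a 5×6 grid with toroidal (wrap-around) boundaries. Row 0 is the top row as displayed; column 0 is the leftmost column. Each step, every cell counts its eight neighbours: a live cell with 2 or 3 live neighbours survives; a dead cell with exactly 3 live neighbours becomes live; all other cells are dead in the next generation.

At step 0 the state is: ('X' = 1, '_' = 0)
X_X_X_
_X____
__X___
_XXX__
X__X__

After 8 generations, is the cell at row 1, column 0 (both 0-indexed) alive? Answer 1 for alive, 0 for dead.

1

0) X_X_X_
_X____
__X___
_XXX__
X__X__
1) X_XX_X
_XXX__
___X__
_X_X__
X___XX
2) ______
XX____
_X_XX_
X_XX_X
______
3) ______
XXX___
___XX_
XXXX_X
______
4) _X____
_XXX__
____X_
XXXX_X
XXX___
5) ___X__
_XXX__
____XX
___XXX
___X_X
6) ___X__
__XX__
X____X
X__X__
__XX_X
7) ______
__XXX_
XXXXXX
XXXX__
__XX__
8) ____X_
X_____
______
______
___X__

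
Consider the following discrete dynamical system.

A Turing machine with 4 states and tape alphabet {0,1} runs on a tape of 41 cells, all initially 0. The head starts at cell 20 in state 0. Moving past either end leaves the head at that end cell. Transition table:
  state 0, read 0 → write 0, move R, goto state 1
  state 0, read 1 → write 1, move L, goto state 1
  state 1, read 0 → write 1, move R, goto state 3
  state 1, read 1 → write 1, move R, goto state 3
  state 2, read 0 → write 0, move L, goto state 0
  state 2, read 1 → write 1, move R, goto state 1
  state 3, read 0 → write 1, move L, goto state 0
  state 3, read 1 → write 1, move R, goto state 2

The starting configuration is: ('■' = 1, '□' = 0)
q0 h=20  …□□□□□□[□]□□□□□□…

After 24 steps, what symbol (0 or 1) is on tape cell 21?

1

k=0  q0 h=20  …□□□□□□[□]□□□□□□…
k=1  q1 h=21  …□□□□□□[□]□□□□□□…
k=2  q3 h=22  …□□□□□■[□]□□□□□□…
k=3  q0 h=21  …□□□□□□[■]■□□□□□…
k=4  q1 h=20  …□□□□□□[□]■■□□□□…
k=5  q3 h=21  …□□□□□■[■]■□□□□□…
k=6  q2 h=22  …□□□□■■[■]□□□□□□…
k=7  q1 h=23  …□□□■■■[□]□□□□□□…
k=8  q3 h=24  …□□■■■■[□]□□□□□□…
k=9  q0 h=23  …□□□■■■[■]■□□□□□…
k=10  q1 h=22  …□□□□■■[■]■■□□□□…
k=11  q3 h=23  …□□□■■■[■]■□□□□□…
k=12  q2 h=24  …□□■■■■[■]□□□□□□…
k=13  q1 h=25  …□■■■■■[□]□□□□□□…
k=14  q3 h=26  …■■■■■■[□]□□□□□□…
k=15  q0 h=25  …□■■■■■[■]■□□□□□…
k=16  q1 h=24  …□□■■■■[■]■■□□□□…
k=17  q3 h=25  …□■■■■■[■]■□□□□□…
k=18  q2 h=26  …■■■■■■[■]□□□□□□…
k=19  q1 h=27  …■■■■■■[□]□□□□□□…
k=20  q3 h=28  …■■■■■■[□]□□□□□□…
k=21  q0 h=27  …■■■■■■[■]■□□□□□…
k=22  q1 h=26  …■■■■■■[■]■■□□□□…
k=23  q3 h=27  …■■■■■■[■]■□□□□□…
k=24  q2 h=28  …■■■■■■[■]□□□□□□…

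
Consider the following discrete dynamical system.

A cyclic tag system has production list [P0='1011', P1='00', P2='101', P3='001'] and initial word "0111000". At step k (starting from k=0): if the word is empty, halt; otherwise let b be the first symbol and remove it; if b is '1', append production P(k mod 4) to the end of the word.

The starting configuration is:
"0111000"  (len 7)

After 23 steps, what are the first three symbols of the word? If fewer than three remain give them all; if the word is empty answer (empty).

k=0  "0111000"  (len 7)
k=1  "111000"  (len 6)
k=2  "1100000"  (len 7)
k=3  "100000101"  (len 9)
k=4  "00000101001"  (len 11)
k=5  "0000101001"  (len 10)
k=6  "000101001"  (len 9)
k=7  "00101001"  (len 8)
k=8  "0101001"  (len 7)
k=9  "101001"  (len 6)
k=10  "0100100"  (len 7)
k=11  "100100"  (len 6)
k=12  "00100001"  (len 8)
k=13  "0100001"  (len 7)
k=14  "100001"  (len 6)
k=15  "00001101"  (len 8)
k=16  "0001101"  (len 7)
k=17  "001101"  (len 6)
k=18  "01101"  (len 5)
k=19  "1101"  (len 4)
k=20  "101001"  (len 6)
k=21  "010011011"  (len 9)
k=22  "10011011"  (len 8)
k=23  "0011011101"  (len 10)

001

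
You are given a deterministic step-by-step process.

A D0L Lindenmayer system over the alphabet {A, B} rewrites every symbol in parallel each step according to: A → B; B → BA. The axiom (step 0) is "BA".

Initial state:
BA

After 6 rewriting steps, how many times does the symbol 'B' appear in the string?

step 0: BA
step 1: BAB
step 2: BABBA
step 3: BABBABAB
step 4: BABBABABBABBA
step 5: BABBABABBABBABABBABAB
step 6: BABBABABBABBABABBABABBABBABABBABBA

21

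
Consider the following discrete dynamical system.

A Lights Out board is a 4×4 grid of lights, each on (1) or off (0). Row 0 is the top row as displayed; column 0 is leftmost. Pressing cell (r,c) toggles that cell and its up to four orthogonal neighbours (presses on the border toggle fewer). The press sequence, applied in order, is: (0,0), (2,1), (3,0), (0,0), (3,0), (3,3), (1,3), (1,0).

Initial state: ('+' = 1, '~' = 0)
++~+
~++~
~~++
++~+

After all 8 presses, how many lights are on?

[0] ++~+
~++~
~~++
++~+
[1] ~~~+
+++~
~~++
++~+
[2] ~~~+
+~+~
++~+
+~~+
[3] ~~~+
+~+~
~+~+
~+~+
[4] ++~+
~~+~
~+~+
~+~+
[5] ++~+
~~+~
++~+
+~~+
[6] ++~+
~~+~
++~~
+~+~
[7] ++~~
~~~+
++~+
+~+~
[8] ~+~~
++~+
~+~+
+~+~

8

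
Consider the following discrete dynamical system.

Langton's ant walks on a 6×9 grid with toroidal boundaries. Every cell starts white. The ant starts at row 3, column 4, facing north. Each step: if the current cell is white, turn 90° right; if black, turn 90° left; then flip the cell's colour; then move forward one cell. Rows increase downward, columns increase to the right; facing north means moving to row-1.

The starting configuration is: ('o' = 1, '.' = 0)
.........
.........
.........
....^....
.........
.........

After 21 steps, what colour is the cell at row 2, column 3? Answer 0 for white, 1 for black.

gen 0: .........
.........
.........
....^....
.........
.........
gen 1: .........
.........
.........
....o>...
.........
.........
gen 2: .........
.........
.........
....oo...
.....v...
.........
gen 3: .........
.........
.........
....oo...
....<o...
.........
gen 4: .........
.........
.........
....^o...
....oo...
.........
gen 5: .........
.........
.........
...<.o...
....oo...
.........
gen 6: .........
.........
...^.....
...o.o...
....oo...
.........
gen 7: .........
.........
...o>....
...o.o...
....oo...
.........
gen 8: .........
.........
...oo....
...ovo...
....oo...
.........
gen 9: .........
.........
...oo....
...<oo...
....oo...
.........
gen 10: .........
.........
...oo....
....oo...
...voo...
.........
gen 11: .........
.........
...oo....
....oo...
..<ooo...
.........
gen 12: .........
.........
...oo....
..^.oo...
..oooo...
.........
gen 13: .........
.........
...oo....
..o>oo...
..oooo...
.........
gen 14: .........
.........
...oo....
..oooo...
..ovoo...
.........
gen 15: .........
.........
...oo....
..oooo...
..o.>o...
.........
gen 16: .........
.........
...oo....
..oo^o...
..o..o...
.........
gen 17: .........
.........
...oo....
..o<.o...
..o..o...
.........
gen 18: .........
.........
...oo....
..o..o...
..ov.o...
.........
gen 19: .........
.........
...oo....
..o..o...
..<o.o...
.........
gen 20: .........
.........
...oo....
..o..o...
...o.o...
..v......
gen 21: .........
.........
...oo....
..o..o...
...o.o...
.<o......

1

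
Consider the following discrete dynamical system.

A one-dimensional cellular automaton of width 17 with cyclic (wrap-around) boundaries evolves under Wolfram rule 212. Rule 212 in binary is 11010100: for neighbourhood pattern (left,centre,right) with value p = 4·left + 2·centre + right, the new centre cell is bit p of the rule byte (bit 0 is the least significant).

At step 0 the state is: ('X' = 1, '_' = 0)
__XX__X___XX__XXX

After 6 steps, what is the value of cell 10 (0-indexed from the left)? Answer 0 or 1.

0

[0] __XX__X___XX__XXX
[1] X__XX_XX___XX__XX
[2] XX__X__XX___XX__X
[3] XXX_XX__XX___XX__
[4] _XX__XX__XX___XX_
[5] __XX__XX__XX___XX
[6] X__XX__XX__XX___X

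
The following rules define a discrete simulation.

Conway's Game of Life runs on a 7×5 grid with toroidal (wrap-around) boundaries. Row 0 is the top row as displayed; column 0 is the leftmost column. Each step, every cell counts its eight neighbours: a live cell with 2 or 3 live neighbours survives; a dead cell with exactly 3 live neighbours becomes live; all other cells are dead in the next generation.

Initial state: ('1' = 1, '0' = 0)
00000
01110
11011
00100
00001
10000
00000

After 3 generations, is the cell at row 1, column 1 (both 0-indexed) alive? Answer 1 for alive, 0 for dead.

0

k=0  00000
01110
11011
00100
00001
10000
00000
k=1  00100
01010
10001
01100
00000
00000
00000
k=2  00100
11111
10011
11000
00000
00000
00000
k=3  10101
00000
00000
11000
00000
00000
00000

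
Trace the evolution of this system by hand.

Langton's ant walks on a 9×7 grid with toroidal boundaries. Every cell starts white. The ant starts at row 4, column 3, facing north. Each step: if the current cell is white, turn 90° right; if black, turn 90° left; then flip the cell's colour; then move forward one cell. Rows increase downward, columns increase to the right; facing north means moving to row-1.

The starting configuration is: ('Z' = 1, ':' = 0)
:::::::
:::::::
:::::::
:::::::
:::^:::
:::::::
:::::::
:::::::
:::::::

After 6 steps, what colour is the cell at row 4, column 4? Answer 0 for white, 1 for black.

0) :::::::
:::::::
:::::::
:::::::
:::^:::
:::::::
:::::::
:::::::
:::::::
1) :::::::
:::::::
:::::::
:::::::
:::Z>::
:::::::
:::::::
:::::::
:::::::
2) :::::::
:::::::
:::::::
:::::::
:::ZZ::
::::v::
:::::::
:::::::
:::::::
3) :::::::
:::::::
:::::::
:::::::
:::ZZ::
:::<Z::
:::::::
:::::::
:::::::
4) :::::::
:::::::
:::::::
:::::::
:::^Z::
:::ZZ::
:::::::
:::::::
:::::::
5) :::::::
:::::::
:::::::
:::::::
::<:Z::
:::ZZ::
:::::::
:::::::
:::::::
6) :::::::
:::::::
:::::::
::^::::
::Z:Z::
:::ZZ::
:::::::
:::::::
:::::::

1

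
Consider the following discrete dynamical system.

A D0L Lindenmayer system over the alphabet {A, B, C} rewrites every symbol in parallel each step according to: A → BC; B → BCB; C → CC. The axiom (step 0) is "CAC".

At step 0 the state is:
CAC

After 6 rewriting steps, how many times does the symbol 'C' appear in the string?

240

t=0: CAC
t=1: CCBCCC
t=2: CCCCBCBCCCCCC
t=3: CCCCCCCCBCBCCBCBCCCCCCCCCCCC
t=4: CCCCCCCCCCCCCCCCBCBCCBCBCCCCBCBCCBCBCCCCCCCCCCCCCCCCCCCCCCCC
t=5: CCCCCCCCCCCCCCCCCCCCCCCCCCCCCCCCBCBCCBCBCCCCBCBCCBCBCCCCCC…CCBCBCCBCBCCCCCCCCCCCCCCCCCCCCCCCCCCCCCCCCCCCCCCCCCCCCCCCC  (len 128)
t=6: CCCCCCCCCCCCCCCCCCCCCCCCCCCCCCCCCCCCCCCCCCCCCCCCCCCCCCCCCC…CCCCCCCCCCCCCCCCCCCCCCCCCCCCCCCCCCCCCCCCCCCCCCCCCCCCCCCCCC  (len 272)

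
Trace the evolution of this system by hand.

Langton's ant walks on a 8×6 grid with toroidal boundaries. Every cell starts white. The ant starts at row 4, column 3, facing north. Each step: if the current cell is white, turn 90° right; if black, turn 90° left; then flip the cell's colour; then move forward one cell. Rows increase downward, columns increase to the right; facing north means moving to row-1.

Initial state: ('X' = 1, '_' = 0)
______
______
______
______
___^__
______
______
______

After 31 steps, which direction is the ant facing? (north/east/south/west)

west

step 0: ______
______
______
______
___^__
______
______
______
step 1: ______
______
______
______
___X>_
______
______
______
step 2: ______
______
______
______
___XX_
____v_
______
______
step 3: ______
______
______
______
___XX_
___<X_
______
______
step 4: ______
______
______
______
___^X_
___XX_
______
______
step 5: ______
______
______
______
__<_X_
___XX_
______
______
step 6: ______
______
______
__^___
__X_X_
___XX_
______
______
step 7: ______
______
______
__X>__
__X_X_
___XX_
______
______
step 8: ______
______
______
__XX__
__XvX_
___XX_
______
______
step 9: ______
______
______
__XX__
__<XX_
___XX_
______
______
step 10: ______
______
______
__XX__
___XX_
__vXX_
______
______
step 11: ______
______
______
__XX__
___XX_
_<XXX_
______
______
step 12: ______
______
______
__XX__
_^_XX_
_XXXX_
______
______
step 13: ______
______
______
__XX__
_X>XX_
_XXXX_
______
______
step 14: ______
______
______
__XX__
_XXXX_
_XvXX_
______
______
step 15: ______
______
______
__XX__
_XXXX_
_X_>X_
______
______
step 16: ______
______
______
__XX__
_XX^X_
_X__X_
______
______
step 17: ______
______
______
__XX__
_X<_X_
_X__X_
______
______
step 18: ______
______
______
__XX__
_X__X_
_Xv_X_
______
______
step 19: ______
______
______
__XX__
_X__X_
_<X_X_
______
______
step 20: ______
______
______
__XX__
_X__X_
__X_X_
_v____
______
step 21: ______
______
______
__XX__
_X__X_
__X_X_
<X____
______
step 22: ______
______
______
__XX__
_X__X_
^_X_X_
XX____
______
step 23: ______
______
______
__XX__
_X__X_
X>X_X_
XX____
______
step 24: ______
______
______
__XX__
_X__X_
XXX_X_
Xv____
______
step 25: ______
______
______
__XX__
_X__X_
XXX_X_
X_>___
______
step 26: ______
______
______
__XX__
_X__X_
XXX_X_
X_X___
__v___
step 27: ______
______
______
__XX__
_X__X_
XXX_X_
X_X___
_<X___
step 28: ______
______
______
__XX__
_X__X_
XXX_X_
X^X___
_XX___
step 29: ______
______
______
__XX__
_X__X_
XXX_X_
XX>___
_XX___
step 30: ______
______
______
__XX__
_X__X_
XX^_X_
XX____
_XX___
step 31: ______
______
______
__XX__
_X__X_
X<__X_
XX____
_XX___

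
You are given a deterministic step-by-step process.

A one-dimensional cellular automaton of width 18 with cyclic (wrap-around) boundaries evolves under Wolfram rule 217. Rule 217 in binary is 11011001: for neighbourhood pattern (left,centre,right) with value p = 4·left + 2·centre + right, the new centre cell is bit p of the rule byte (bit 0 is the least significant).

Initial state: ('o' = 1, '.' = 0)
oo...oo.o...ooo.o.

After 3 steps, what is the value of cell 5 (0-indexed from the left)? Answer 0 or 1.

1

k=0  oo...oo.o...ooo.o.
k=1  oooo.oo..oo.ooo...
k=2  oooo.ooo.oo.ooooo.
k=3  oooo.ooo.oo.ooooo.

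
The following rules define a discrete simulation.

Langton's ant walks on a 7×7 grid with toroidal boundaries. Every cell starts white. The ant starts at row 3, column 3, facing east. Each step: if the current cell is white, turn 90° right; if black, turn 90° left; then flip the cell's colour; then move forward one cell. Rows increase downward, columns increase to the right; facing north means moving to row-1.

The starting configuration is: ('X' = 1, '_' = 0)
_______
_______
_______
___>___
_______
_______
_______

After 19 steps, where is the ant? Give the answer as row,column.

step 0: _______
_______
_______
___>___
_______
_______
_______
step 1: _______
_______
_______
___X___
___v___
_______
_______
step 2: _______
_______
_______
___X___
__<X___
_______
_______
step 3: _______
_______
_______
__^X___
__XX___
_______
_______
step 4: _______
_______
_______
__X>___
__XX___
_______
_______
step 5: _______
_______
___^___
__X____
__XX___
_______
_______
step 6: _______
_______
___X>__
__X____
__XX___
_______
_______
step 7: _______
_______
___XX__
__X_v__
__XX___
_______
_______
step 8: _______
_______
___XX__
__X<X__
__XX___
_______
_______
step 9: _______
_______
___^X__
__XXX__
__XX___
_______
_______
step 10: _______
_______
__<_X__
__XXX__
__XX___
_______
_______
step 11: _______
__^____
__X_X__
__XXX__
__XX___
_______
_______
step 12: _______
__X>___
__X_X__
__XXX__
__XX___
_______
_______
step 13: _______
__XX___
__XvX__
__XXX__
__XX___
_______
_______
step 14: _______
__XX___
__<XX__
__XXX__
__XX___
_______
_______
step 15: _______
__XX___
___XX__
__vXX__
__XX___
_______
_______
step 16: _______
__XX___
___XX__
___>X__
__XX___
_______
_______
step 17: _______
__XX___
___^X__
____X__
__XX___
_______
_______
step 18: _______
__XX___
__<_X__
____X__
__XX___
_______
_______
step 19: _______
__^X___
__X_X__
____X__
__XX___
_______
_______

1,2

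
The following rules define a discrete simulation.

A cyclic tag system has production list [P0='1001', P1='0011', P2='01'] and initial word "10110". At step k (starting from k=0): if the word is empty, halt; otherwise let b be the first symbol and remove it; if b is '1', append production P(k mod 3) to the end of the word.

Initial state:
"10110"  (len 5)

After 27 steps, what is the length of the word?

gen 0: "10110"  (len 5)
gen 1: "01101001"  (len 8)
gen 2: "1101001"  (len 7)
gen 3: "10100101"  (len 8)
gen 4: "01001011001"  (len 11)
gen 5: "1001011001"  (len 10)
gen 6: "00101100101"  (len 11)
gen 7: "0101100101"  (len 10)
gen 8: "101100101"  (len 9)
gen 9: "0110010101"  (len 10)
gen 10: "110010101"  (len 9)
gen 11: "100101010011"  (len 12)
gen 12: "0010101001101"  (len 13)
gen 13: "010101001101"  (len 12)
gen 14: "10101001101"  (len 11)
gen 15: "010100110101"  (len 12)
gen 16: "10100110101"  (len 11)
gen 17: "01001101010011"  (len 14)
gen 18: "1001101010011"  (len 13)
gen 19: "0011010100111001"  (len 16)
gen 20: "011010100111001"  (len 15)
gen 21: "11010100111001"  (len 14)
gen 22: "10101001110011001"  (len 17)
gen 23: "01010011100110010011"  (len 20)
gen 24: "1010011100110010011"  (len 19)
gen 25: "0100111001100100111001"  (len 22)
gen 26: "100111001100100111001"  (len 21)
gen 27: "0011100110010011100101"  (len 22)

22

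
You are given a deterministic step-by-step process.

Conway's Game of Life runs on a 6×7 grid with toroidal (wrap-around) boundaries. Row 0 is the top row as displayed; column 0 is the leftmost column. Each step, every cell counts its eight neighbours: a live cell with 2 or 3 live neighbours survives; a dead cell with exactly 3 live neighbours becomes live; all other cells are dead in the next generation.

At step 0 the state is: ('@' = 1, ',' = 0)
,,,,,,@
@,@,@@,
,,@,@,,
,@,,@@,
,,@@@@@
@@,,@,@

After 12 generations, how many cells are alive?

6

step 0: ,,,,,,@
@,@,@@,
,,@,@,,
,@,,@@,
,,@@@@@
@@,,@,@
step 1: ,,,@@,,
,@,,@@@
,,@,,,@
,@,,,,@
,,@,,,,
,@@,@,,
step 2: @@,,,,,
@,@,@,@
,@@,,,@
@@@,,,,
@,@@,,,
,@@,@,,
step 3: ,,,,,@@
,,@@,@@
,,,,,@@
,,,,,,@
@,,,,,,
,,,,,,,
step 4: ,,,,@@@
@,,,,,,
@,,,@,,
@,,,,@@
,,,,,,,
,,,,,,@
step 5: @,,,,@@
@,,,@,,
@@,,,@,
@,,,,@@
@,,,,@,
,,,,,,@
step 6: @,,,,@,
,,,,@,,
,@,,@@,
,,,,@@,
@,,,,@,
,,,,,,,
step 7: ,,,,,,,
,,,,@,@
,,,@,,,
,,,,,,,
,,,,@@@
,,,,,,,
step 8: ,,,,,,,
,,,,,,,
,,,,,,,
,,,,@@,
,,,,,@,
,,,,,@,
step 9: ,,,,,,,
,,,,,,,
,,,,,,,
,,,,@@,
,,,,,@@
,,,,,,,
step 10: ,,,,,,,
,,,,,,,
,,,,,,,
,,,,@@@
,,,,@@@
,,,,,,,
step 11: ,,,,,,,
,,,,,,,
,,,,,@,
,,,,@,@
,,,,@,@
,,,,,@,
step 12: ,,,,,,,
,,,,,,,
,,,,,@,
,,,,@,@
,,,,@,@
,,,,,@,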